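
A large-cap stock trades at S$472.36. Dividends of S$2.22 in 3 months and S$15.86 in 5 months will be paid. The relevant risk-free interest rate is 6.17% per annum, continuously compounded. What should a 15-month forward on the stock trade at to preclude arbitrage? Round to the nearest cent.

PV(dividends) I = 2.22·e^(−0.0617·3/12) + 15.86·e^(−0.0617·5/12)
I = 2.1860 + 15.4575 = 17.6435
F = (S − I)·e^(rT) = (472.36 − 17.6435) · e^(0.0617·15/12)
= 454.7165 · e^0.077125 = 454.7165 × 1.080177 = S$491.17

S$491.17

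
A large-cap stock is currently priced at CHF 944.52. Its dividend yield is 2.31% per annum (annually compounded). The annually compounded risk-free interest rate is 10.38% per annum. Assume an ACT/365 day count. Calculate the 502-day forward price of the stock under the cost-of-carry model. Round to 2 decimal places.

F = S · (1+r)^T / (1+q)^T
= 944.52 × 1.145484 / 1.031907 = 944.52 × 1.110065
F = CHF 1,048.48

CHF 1,048.48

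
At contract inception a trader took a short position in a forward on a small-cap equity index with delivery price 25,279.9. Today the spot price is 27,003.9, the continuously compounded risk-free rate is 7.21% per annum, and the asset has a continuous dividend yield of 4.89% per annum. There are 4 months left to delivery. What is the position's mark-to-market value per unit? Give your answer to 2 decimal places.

-1887.72

Current fair forward for the remaining 4 months: F = S·e^((r − q)·T), (r − q) = 0.0721 − 0.0489 = 0.0232
F = 27003.9 · e^(0.0232 × 4/12) = 27003.9 × 1.00776331 = 27213.5396
Value of long forward = (F − K)·e^(−rT) = (27213.5396 − 25279.9) · e^(−0.0721·4/12)
= 1933.6396 × 0.97625317 = 1887.72
Short position value = −(long value) = -1887.72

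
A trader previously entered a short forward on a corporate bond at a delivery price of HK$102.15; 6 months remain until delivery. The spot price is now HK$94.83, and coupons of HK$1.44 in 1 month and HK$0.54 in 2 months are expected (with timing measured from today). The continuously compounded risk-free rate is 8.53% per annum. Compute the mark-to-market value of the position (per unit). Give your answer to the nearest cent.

HK$5.02

PV(remaining coupons) I = 1.44·e^(−0.0853·1/12) + 0.54·e^(−0.0853·2/12) = 1.9622
Current forward F = (S − I)·e^(rT) = (94.83 − 1.9622)·e^(0.0853·6/12) = 92.8678 × 1.043573 = 96.9143
Value (long) = (F − K)·e^(−rT) = (96.9143 − 102.15) × 0.958247 = -5.0171
Short position value = −(long value) = HK$5.02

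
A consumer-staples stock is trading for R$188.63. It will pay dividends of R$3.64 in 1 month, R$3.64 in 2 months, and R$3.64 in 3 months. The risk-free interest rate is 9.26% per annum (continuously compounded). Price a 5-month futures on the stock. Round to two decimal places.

PV(dividends) I = 3.64·e^(−0.0926·1/12) + 3.64·e^(−0.0926·2/12) + 3.64·e^(−0.0926·3/12)
I = 3.6120 + 3.5843 + 3.5567 = 10.7530
F = (S − I)·e^(rT) = (188.63 − 10.7530) · e^(0.0926·5/12)
= 177.8770 · e^0.038583 = 177.8770 × 1.039337 = R$184.87

R$184.87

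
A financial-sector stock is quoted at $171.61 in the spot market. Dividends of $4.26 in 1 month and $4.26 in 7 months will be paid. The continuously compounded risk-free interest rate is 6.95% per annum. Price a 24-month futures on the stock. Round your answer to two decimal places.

$187.63

PV(dividends) I = 4.26·e^(−0.0695·1/12) + 4.26·e^(−0.0695·7/12)
I = 4.2354 + 4.0907 = 8.3261
F = (S − I)·e^(rT) = (171.61 − 8.3261) · e^(0.0695·24/12)
= 163.2839 · e^0.139000 = 163.2839 × 1.149124 = $187.63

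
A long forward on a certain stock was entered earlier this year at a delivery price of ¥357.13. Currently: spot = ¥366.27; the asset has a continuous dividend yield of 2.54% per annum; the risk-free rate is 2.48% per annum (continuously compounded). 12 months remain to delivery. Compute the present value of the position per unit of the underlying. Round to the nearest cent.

¥8.70

Current fair forward for the remaining 12 months: F = S·e^((r − q)·T), (r − q) = 0.0248 − 0.0254 = -0.0006
F = 366.27 · e^(-0.0006 × 12/12) = 366.27 × 0.999400 = 366.0502
Value of long forward = (F − K)·e^(−rT) = (366.0502 − 357.13) · e^(−0.0248·12/12)
= 8.9202 × 0.975505 = 8.70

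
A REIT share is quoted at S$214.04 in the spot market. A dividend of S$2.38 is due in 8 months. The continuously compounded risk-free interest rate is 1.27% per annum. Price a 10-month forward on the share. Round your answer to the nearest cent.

S$213.93

PV(dividends) I = 2.38·e^(−0.0127·8/12)
I = 2.3599
F = (S − I)·e^(rT) = (214.04 − 2.3599) · e^(0.0127·10/12)
= 211.6801 · e^0.010583 = 211.6801 × 1.010639 = S$213.93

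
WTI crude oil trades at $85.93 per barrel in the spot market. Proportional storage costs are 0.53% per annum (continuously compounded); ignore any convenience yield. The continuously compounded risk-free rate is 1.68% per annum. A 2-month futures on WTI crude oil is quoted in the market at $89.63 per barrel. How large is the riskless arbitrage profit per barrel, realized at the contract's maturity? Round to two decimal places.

$3.38 per barrel

Fair futures: F* = S·e^(carry·T), with carry = (r + u) = 0.0168 + 0.0053 = 0.0221
F* = 85.93 · e^(0.0221 × 2/12) = 85.93 · e^0.003683 = 85.93 × 1.003690 = $86.2471
Market $89.63 > fair $86.2471: forward overpriced → cash-and-carry (buy spot, short the forward).
At maturity, profit = |F_mkt − F*| = |89.63 − 86.2471| = $3.38 per barrel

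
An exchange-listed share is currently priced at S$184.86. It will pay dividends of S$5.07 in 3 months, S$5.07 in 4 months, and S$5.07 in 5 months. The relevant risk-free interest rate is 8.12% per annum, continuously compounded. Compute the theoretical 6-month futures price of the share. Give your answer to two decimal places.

PV(dividends) I = 5.07·e^(−0.0812·3/12) + 5.07·e^(−0.0812·4/12) + 5.07·e^(−0.0812·5/12)
I = 4.9681 + 4.9346 + 4.9013 = 14.8040
F = (S − I)·e^(rT) = (184.86 − 14.8040) · e^(0.0812·6/12)
= 170.0560 · e^0.040600 = 170.0560 × 1.041435 = S$177.10

S$177.10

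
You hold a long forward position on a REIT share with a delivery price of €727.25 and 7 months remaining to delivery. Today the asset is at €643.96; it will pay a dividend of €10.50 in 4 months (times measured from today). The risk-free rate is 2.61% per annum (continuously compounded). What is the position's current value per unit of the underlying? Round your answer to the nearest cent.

-€82.71

PV(remaining dividends) I = 10.50·e^(−0.0261·4/12) = 10.4090
Current forward F = (S − I)·e^(rT) = (643.96 − 10.4090)·e^(0.0261·7/12) = 633.5510 × 1.015341 = 643.2703
Value (long) = (F − K)·e^(−rT) = (643.2703 − 727.25) × 0.984890 = -82.7108
Value = -€82.71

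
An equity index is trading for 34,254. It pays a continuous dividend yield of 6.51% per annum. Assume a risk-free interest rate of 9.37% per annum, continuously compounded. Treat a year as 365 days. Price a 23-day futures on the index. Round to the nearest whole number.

34,316

F = S·e^((r − q)T) = 34254 · e^((0.0937 − 0.0651) × 23/365)
= 34254 · e^0.001802 = 34254 × 1.001804
F = 34,316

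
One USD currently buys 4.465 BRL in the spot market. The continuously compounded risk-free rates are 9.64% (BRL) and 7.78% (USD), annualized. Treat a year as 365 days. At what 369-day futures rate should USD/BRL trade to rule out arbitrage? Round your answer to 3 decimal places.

4.550

F = S·e^((r_BRL − r_USD)T) = 4.465 · e^((0.0964 − 0.0778) × 369/365)
= 4.465 · e^0.018804 = 4.465 × 1.018982
F = 4.550 BRL per USD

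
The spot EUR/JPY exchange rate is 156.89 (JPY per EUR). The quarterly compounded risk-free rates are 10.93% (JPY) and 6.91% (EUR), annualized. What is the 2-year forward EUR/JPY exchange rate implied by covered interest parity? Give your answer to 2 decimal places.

By covered interest parity, F = S · (1+r_JPY/4)^(4T) / (1+r_EUR/4)^(4T)
= 156.89 × 1.240689 / 1.146851 = 156.89 × 1.081822
F = 169.73 JPY per EUR

169.73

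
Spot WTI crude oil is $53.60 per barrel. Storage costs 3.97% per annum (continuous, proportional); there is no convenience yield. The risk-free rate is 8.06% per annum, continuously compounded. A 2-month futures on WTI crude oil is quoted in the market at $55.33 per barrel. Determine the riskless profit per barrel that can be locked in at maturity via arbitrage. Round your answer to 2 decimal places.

$0.64 per barrel

Fair futures: F* = S·e^(carry·T), with carry = (r + u) = 0.0806 + 0.0397 = 0.1203
F* = 53.60 · e^(0.1203 × 2/12) = 53.60 · e^0.020050 = 53.60 × 1.020252 = $54.6855
Market $55.33 > fair $54.6855: forward overpriced → cash-and-carry (buy spot, short the forward).
At maturity, profit = |F_mkt − F*| = |55.33 − 54.6855| = $0.64 per barrel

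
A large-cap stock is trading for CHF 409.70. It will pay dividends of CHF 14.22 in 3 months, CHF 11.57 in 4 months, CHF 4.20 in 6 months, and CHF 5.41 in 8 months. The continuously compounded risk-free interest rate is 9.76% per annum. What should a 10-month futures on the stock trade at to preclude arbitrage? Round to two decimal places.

PV(dividends) I = 14.22·e^(−0.0976·3/12) + 11.57·e^(−0.0976·4/12) + 4.20·e^(−0.0976·6/12) + 5.41·e^(−0.0976·8/12)
I = 13.8772 + 11.1996 + 4.0000 + 5.0692 = 34.1460
F = (S − I)·e^(rT) = (409.70 − 34.1460) · e^(0.0976·10/12)
= 375.5540 · e^0.081333 = 375.5540 × 1.084732 = CHF 407.38

CHF 407.38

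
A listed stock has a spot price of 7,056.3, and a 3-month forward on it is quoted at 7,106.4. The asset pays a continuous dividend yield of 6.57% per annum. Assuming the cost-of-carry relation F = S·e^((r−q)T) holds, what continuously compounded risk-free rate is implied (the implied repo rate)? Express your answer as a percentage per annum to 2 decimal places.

From F = S·e^((r−q)T): (r − q) = ln(F/S)/T
ln(7106.4/7056.3) = ln(1.007100) = 0.007075
(r − q) = 0.007075 / (3/12) = 0.028300
r = ln(F/S)/T + q = 0.028300 + 0.0657 = 0.094000
r = 9.40%

9.40%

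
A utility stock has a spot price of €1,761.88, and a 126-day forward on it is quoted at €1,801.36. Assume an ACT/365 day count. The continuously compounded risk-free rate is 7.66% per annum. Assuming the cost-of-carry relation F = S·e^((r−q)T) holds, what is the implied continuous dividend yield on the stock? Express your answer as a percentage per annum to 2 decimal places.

From F = S·e^((r−q)T): (r − q) = ln(F/S)/T
ln(1801.36/1761.88) = ln(1.022408) = 0.022161
(r − q) = 0.022161 / (126/365) = 0.064197
q = r − ln(F/S)/T = 0.0766 − 0.064197 = 0.012403
q = 1.24%

1.24%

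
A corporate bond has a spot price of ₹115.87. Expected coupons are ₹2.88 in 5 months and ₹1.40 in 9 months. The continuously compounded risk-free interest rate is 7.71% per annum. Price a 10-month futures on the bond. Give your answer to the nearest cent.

₹119.18

PV(coupons) I = 2.88·e^(−0.0771·5/12) + 1.40·e^(−0.0771·9/12)
I = 2.7890 + 1.3213 = 4.1103
F = (S − I)·e^(rT) = (115.87 − 4.1103) · e^(0.0771·10/12)
= 111.7597 · e^0.064250 = 111.7597 × 1.066359 = ₹119.18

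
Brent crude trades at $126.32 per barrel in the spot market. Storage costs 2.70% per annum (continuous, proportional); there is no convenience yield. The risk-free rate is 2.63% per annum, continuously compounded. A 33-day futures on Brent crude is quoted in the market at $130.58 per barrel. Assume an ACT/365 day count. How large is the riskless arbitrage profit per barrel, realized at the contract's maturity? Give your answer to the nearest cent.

$3.65 per barrel

Fair futures: F* = S·e^(carry·T), with carry = (r + u) = 0.0263 + 0.0270 = 0.0533
F* = 126.32 · e^(0.0533 × 33/365) = 126.32 · e^0.004819 = 126.32 × 1.004831 = $126.9303
Market $130.58 > fair $126.9303: forward overpriced → cash-and-carry (buy spot, short the forward).
At maturity, profit = |F_mkt − F*| = |130.58 − 126.9303| = $3.65 per barrel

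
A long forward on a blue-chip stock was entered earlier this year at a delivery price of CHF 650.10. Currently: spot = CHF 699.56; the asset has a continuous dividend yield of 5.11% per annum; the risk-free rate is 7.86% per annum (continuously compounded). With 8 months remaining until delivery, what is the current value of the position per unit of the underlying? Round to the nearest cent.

Current fair forward for the remaining 8 months: F = S·e^((r − q)·T), (r − q) = 0.0786 − 0.0511 = 0.0275
F = 699.56 · e^(0.0275 × 8/12) = 699.56 × 1.018502 = 712.5033
Value of long forward = (F − K)·e^(−rT) = (712.5033 − 650.10) · e^(−0.0786·8/12)
= 62.4033 × 0.948949 = 59.22

CHF 59.22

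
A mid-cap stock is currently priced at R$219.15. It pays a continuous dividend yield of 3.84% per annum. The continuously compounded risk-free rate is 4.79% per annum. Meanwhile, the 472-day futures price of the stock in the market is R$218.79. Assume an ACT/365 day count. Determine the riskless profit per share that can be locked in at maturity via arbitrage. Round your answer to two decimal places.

R$3.07 per share

Fair futures: F* = S·e^(carry·T), with carry = (r − q) = 0.0479 − 0.0384 = 0.0095
F* = 219.15 · e^(0.0095 × 472/365) = 219.15 · e^0.012285 = 219.15 × 1.012361 = R$221.8589
Market R$218.79 < fair R$221.8589: forward underpriced → reverse cash-and-carry (short spot, go long the forward).
At maturity, profit = |F_mkt − F*| = |218.79 − 221.8589| = R$3.07 per share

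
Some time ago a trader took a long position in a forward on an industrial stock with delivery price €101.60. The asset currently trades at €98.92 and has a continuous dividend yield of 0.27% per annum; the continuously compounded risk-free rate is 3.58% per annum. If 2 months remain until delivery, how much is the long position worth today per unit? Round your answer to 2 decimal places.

-€2.12

Current fair forward for the remaining 2 months: F = S·e^((r − q)·T), (r − q) = 0.0358 − 0.0027 = 0.0331
F = 98.92 · e^(0.0331 × 2/12) = 98.92 × 1.005532 = 99.4672
Value of long forward = (F − K)·e^(−rT) = (99.4672 − 101.60) · e^(−0.0358·2/12)
= -2.1328 × 0.994051 = -2.12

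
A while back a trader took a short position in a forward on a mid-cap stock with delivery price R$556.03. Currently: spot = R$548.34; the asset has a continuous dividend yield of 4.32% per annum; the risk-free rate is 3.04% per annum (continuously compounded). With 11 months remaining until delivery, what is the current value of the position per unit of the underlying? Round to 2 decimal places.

Current fair forward for the remaining 11 months: F = S·e^((r − q)·T), (r − q) = 0.0304 − 0.0432 = -0.0128
F = 548.34 · e^(-0.0128 × 11/12) = 548.34 × 0.988335 = 541.9436
Value of long forward = (F − K)·e^(−rT) = (541.9436 − 556.03) · e^(−0.0304·11/12)
= -14.0864 × 0.972518 = -13.70
Short position value = −(long value) = R$13.70

R$13.70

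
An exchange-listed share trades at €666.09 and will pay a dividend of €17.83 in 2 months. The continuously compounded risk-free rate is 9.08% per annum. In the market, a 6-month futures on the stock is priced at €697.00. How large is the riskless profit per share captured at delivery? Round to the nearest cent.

€18.35 per share

PV(dividends) I = 17.83·e^(−0.0908·2/12) = 17.5622
Fair futures F* = (S − I)·e^(rT) = (666.09 − 17.5622)·e^0.045400 = 648.5278 × 1.046446 = 678.6493
Market €697.00 > fair 678.6493: forward overpriced → cash-and-carry (borrow at r, buy the stock and collect the dividends, short the forward).
Profit at T = |F_mkt − F*| = |697.00 − 678.6493| = €18.35 per share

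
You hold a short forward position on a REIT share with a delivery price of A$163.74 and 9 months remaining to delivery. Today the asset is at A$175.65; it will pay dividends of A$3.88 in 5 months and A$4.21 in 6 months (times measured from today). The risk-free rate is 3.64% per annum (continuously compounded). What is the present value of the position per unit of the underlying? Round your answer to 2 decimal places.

-A$8.36

PV(remaining dividends) I = 3.88·e^(−0.0364·5/12) + 4.21·e^(−0.0364·6/12) = 7.9557
Current forward F = (S − I)·e^(rT) = (175.65 − 7.9557)·e^(0.0364·9/12) = 167.6943 × 1.027676 = 172.3354
Value (long) = (F − K)·e^(−rT) = (172.3354 − 163.74) × 0.973069 = 8.3639
Short position value = −(long value) = -A$8.36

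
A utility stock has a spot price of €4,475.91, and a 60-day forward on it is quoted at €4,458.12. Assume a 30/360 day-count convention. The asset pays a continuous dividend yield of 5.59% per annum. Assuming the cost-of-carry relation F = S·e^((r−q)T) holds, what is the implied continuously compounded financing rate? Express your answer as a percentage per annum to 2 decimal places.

3.20%

From F = S·e^((r−q)T): (r − q) = ln(F/S)/T
ln(4458.12/4475.91) = ln(0.996025) = -0.003983
(r − q) = -0.003983 / (60/360) = -0.023898
r = ln(F/S)/T + q = -0.023898 + 0.0559 = 0.032002
r = 3.20%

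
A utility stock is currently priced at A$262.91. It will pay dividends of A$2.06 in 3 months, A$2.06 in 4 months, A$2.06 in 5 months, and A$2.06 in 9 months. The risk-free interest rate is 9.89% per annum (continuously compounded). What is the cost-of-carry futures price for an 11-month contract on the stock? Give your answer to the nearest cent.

PV(dividends) I = 2.06·e^(−0.0989·3/12) + 2.06·e^(−0.0989·4/12) + 2.06·e^(−0.0989·5/12) + 2.06·e^(−0.0989·9/12)
I = 2.0097 + 1.9932 + 1.9768 + 1.9127 = 7.8924
F = (S − I)·e^(rT) = (262.91 − 7.8924) · e^(0.0989·11/12)
= 255.0176 · e^0.090658 = 255.0176 × 1.094894 = A$279.22

A$279.22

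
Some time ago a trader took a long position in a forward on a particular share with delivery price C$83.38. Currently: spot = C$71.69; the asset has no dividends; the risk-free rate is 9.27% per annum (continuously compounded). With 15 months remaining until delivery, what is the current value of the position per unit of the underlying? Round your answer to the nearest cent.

Current fair forward for the remaining 15 months: F = S·e^(r·T), r = 0.0927
F = 71.69 · e^(0.0927 × 15/12) = 71.69 × 1.122856 = 80.4975
Value of long forward = (F − K)·e^(−rT) = (80.4975 − 83.38) · e^(−0.0927·15/12)
= -2.8825 × 0.890587 = -2.57

-C$2.57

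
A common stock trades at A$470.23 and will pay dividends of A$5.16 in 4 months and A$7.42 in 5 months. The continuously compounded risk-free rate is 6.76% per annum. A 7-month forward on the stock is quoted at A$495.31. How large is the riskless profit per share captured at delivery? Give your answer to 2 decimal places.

PV(dividends) I = 5.16·e^(−0.0676·4/12) + 7.42·e^(−0.0676·5/12) = 12.2589
Fair forward F* = (S − I)·e^(rT) = (470.23 − 12.2589)·e^0.039433 = 457.9711 × 1.040221 = 476.3912
Market A$495.31 > fair 476.3912: forward overpriced → cash-and-carry (borrow at r, buy the stock and collect the dividends, short the forward).
Profit at T = |F_mkt − F*| = |495.31 − 476.3912| = A$18.92 per share

A$18.92 per share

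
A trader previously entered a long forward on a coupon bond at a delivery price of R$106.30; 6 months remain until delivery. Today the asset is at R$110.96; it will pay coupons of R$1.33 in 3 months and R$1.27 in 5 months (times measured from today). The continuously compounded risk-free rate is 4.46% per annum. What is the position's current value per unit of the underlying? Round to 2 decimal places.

R$4.44

PV(remaining coupons) I = 1.33·e^(−0.0446·3/12) + 1.27·e^(−0.0446·5/12) = 2.5619
Current forward F = (S − I)·e^(rT) = (110.96 − 2.5619)·e^(0.0446·6/12) = 108.3981 × 1.022551 = 110.8426
Value (long) = (F − K)·e^(−rT) = (110.8426 − 106.30) × 0.977947 = 4.4424
Value = R$4.44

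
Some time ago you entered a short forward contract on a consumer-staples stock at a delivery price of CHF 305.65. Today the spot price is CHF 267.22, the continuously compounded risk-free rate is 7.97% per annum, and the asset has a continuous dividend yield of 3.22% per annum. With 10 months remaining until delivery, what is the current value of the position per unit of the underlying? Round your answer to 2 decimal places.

Current fair forward for the remaining 10 months: F = S·e^((r − q)·T), (r − q) = 0.0797 − 0.0322 = 0.0475
F = 267.22 · e^(0.0475 × 10/12) = 267.22 × 1.040377 = 278.0095
Value of long forward = (F − K)·e^(−rT) = (278.0095 − 305.65) · e^(−0.0797·10/12)
= -27.6405 × 0.935741 = -25.86
Short position value = −(long value) = CHF 25.86

CHF 25.86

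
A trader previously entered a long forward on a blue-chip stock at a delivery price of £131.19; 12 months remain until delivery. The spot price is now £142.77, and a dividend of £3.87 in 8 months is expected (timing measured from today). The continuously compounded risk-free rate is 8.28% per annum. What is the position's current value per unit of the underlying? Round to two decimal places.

£18.34

PV(remaining dividends) I = 3.87·e^(−0.0828·8/12) = 3.6622
Current forward F = (S − I)·e^(rT) = (142.77 − 3.6622)·e^(0.0828·12/12) = 139.1078 × 1.086325 = 151.1163
Value (long) = (F − K)·e^(−rT) = (151.1163 − 131.19) × 0.920535 = 18.3429
Value = £18.34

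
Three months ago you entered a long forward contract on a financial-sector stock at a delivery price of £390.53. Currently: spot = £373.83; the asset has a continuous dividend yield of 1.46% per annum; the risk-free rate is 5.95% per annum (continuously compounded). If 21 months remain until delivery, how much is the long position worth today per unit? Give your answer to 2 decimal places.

£12.49

Current fair forward for the remaining 21 months: F = S·e^((r − q)·T), (r − q) = 0.0595 − 0.0146 = 0.0449
F = 373.83 · e^(0.0449 × 21/12) = 373.83 × 1.081744 = 404.3884
Value of long forward = (F − K)·e^(−rT) = (404.3884 − 390.53) · e^(−0.0595·21/12)
= 13.8584 × 0.901113 = 12.49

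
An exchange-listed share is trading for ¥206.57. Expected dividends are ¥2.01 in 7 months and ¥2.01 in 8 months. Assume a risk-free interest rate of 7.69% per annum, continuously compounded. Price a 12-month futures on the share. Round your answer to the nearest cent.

PV(dividends) I = 2.01·e^(−0.0769·7/12) + 2.01·e^(−0.0769·8/12)
I = 1.9218 + 1.9096 = 3.8314
F = (S − I)·e^(rT) = (206.57 − 3.8314) · e^(0.0769·12/12)
= 202.7386 · e^0.076900 = 202.7386 × 1.079934 = ¥218.94

¥218.94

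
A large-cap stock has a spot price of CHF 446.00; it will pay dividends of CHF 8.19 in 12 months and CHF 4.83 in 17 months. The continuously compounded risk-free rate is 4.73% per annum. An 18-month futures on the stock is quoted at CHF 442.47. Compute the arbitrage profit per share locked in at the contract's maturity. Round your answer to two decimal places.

PV(dividends) I = 8.19·e^(−0.0473·12/12) + 4.83·e^(−0.0473·17/12) = 12.3286
Fair futures F* = (S − I)·e^(rT) = (446.00 − 12.3286)·e^0.070950 = 433.6714 × 1.073528 = 465.5584
Market CHF 442.47 < fair 465.5584: forward underpriced → reverse cash-and-carry (short the stock, invest proceeds at r, pay the dividends, go long the forward).
Profit at T = |F_mkt − F*| = |442.47 − 465.5584| = CHF 23.09 per share

CHF 23.09 per share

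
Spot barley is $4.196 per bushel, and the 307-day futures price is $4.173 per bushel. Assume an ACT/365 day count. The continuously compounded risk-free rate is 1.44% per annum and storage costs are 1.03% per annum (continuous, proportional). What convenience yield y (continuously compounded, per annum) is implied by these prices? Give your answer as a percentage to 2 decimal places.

3.12%

F = S·e^((r+u−y)T) ⇒ (r+u−y) = ln(F/S)/T
ln(4.173/4.196) = -0.005496; /T ⇒ -0.006534
y = r + u − ln(F/S)/T = 0.0144 + 0.0103 + 0.006534 = 0.031234
y = 3.12%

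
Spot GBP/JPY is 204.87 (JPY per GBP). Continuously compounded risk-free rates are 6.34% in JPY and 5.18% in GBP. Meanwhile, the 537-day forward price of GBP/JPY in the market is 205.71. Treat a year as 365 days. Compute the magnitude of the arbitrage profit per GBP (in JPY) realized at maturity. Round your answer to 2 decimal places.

2.69 per GBP (in JPY)

Fair forward: F* = S·e^(carry·T), with carry = (r_JPY − r_GBP) = 0.0634 − 0.0518 = 0.0116
F* = 204.87 · e^(0.0116 × 537/365) = 204.87 · e^0.017066 = 204.87 × 1.017212 = 208.3962
Market 205.71 < fair 208.3962: forward underpriced → reverse cash-and-carry (short spot, go long the forward).
At maturity, profit = |F_mkt − F*| = |205.71 − 208.3962| = 2.69 per GBP (in JPY)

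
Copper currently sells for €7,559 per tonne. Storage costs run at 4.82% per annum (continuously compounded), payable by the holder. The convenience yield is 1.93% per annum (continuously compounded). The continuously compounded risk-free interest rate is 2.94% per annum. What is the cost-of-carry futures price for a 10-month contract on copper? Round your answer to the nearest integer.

Net carry = r + u − y = 0.0294 + 0.0482 − 0.0193 = 0.0583
F = S·e^((r+u−y)T) = 7559 · e^(0.0583 × 10/12) = 7559 · e^0.048583
= 7559 × 1.049783 = €7,935 per tonne

€7,935 per tonne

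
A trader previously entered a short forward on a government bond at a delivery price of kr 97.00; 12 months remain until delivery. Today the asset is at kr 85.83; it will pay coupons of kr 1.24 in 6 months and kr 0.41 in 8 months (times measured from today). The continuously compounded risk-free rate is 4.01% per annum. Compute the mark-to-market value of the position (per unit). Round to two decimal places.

PV(remaining coupons) I = 1.24·e^(−0.0401·6/12) + 0.41·e^(−0.0401·8/12) = 1.6146
Current forward F = (S − I)·e^(rT) = (85.83 − 1.6146)·e^(0.0401·12/12) = 84.2154 × 1.040915 = 87.6611
Value (long) = (F − K)·e^(−rT) = (87.6611 − 97.00) × 0.960693 = -8.9718
Short position value = −(long value) = kr 8.97

kr 8.97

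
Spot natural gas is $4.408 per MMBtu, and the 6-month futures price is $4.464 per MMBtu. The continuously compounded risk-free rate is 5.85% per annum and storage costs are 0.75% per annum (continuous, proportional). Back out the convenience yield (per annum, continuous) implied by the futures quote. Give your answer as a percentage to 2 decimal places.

F = S·e^((r+u−y)T) ⇒ (r+u−y) = ln(F/S)/T
ln(4.464/4.408) = 0.012624; /T ⇒ 0.025248
y = r + u − ln(F/S)/T = 0.0585 + 0.0075 − 0.025248 = 0.040752
y = 4.08%

4.08%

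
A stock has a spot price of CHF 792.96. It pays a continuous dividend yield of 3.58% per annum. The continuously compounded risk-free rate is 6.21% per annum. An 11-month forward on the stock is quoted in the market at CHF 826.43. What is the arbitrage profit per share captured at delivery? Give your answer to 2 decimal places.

CHF 14.12 per share

Fair forward: F* = S·e^(carry·T), with carry = (r − q) = 0.0621 − 0.0358 = 0.0263
F* = 792.96 · e^(0.0263 × 11/12) = 792.96 · e^0.024108 = 792.96 × 1.024401 = CHF 812.3090
Market CHF 826.43 > fair CHF 812.3090: forward overpriced → cash-and-carry (buy spot, short the forward).
At maturity, profit = |F_mkt − F*| = |826.43 − 812.3090| = CHF 14.12 per share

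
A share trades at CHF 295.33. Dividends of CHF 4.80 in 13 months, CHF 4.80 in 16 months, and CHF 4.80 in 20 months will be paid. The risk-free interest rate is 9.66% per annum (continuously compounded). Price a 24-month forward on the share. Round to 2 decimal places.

CHF 342.95

PV(dividends) I = 4.80·e^(−0.0966·13/12) + 4.80·e^(−0.0966·16/12) + 4.80·e^(−0.0966·20/12)
I = 4.3231 + 4.2199 + 4.0862 = 12.6292
F = (S − I)·e^(rT) = (295.33 − 12.6292) · e^(0.0966·24/12)
= 282.7008 · e^0.193200 = 282.7008 × 1.213125 = CHF 342.95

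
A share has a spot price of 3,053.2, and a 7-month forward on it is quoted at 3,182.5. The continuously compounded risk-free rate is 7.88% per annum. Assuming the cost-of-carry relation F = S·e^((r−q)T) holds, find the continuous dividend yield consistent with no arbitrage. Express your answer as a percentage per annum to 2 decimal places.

From F = S·e^((r−q)T): (r − q) = ln(F/S)/T
ln(3182.5/3053.2) = ln(1.042349) = 0.041477
(r − q) = 0.041477 / (7/12) = 0.071103
q = r − ln(F/S)/T = 0.0788 − 0.071103 = 0.007697
q = 0.77%

0.77%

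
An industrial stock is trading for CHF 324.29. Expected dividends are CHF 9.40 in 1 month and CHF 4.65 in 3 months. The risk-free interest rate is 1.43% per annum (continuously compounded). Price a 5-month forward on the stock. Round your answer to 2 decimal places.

CHF 312.12

PV(dividends) I = 9.40·e^(−0.0143·1/12) + 4.65·e^(−0.0143·3/12)
I = 9.3888 + 4.6334 = 14.0222
F = (S − I)·e^(rT) = (324.29 − 14.0222) · e^(0.0143·5/12)
= 310.2678 · e^0.005958 = 310.2678 × 1.005976 = CHF 312.12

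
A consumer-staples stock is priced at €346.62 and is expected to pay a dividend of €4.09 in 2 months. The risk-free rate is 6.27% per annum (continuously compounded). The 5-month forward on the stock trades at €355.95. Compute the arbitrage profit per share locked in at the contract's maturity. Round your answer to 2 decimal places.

€4.31 per share

PV(dividends) I = 4.09·e^(−0.0627·2/12) = 4.0475
Fair forward F* = (S − I)·e^(rT) = (346.62 − 4.0475)·e^0.026125 = 342.5725 × 1.026469 = 351.6401
Market €355.95 > fair 351.6401: forward overpriced → cash-and-carry (borrow at r, buy the stock and collect the dividends, short the forward).
Profit at T = |F_mkt − F*| = |355.95 − 351.6401| = €4.31 per share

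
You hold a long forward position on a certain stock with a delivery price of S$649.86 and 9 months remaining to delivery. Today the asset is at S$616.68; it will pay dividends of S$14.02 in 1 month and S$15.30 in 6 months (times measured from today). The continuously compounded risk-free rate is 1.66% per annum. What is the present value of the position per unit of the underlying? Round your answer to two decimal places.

PV(remaining dividends) I = 14.02·e^(−0.0166·1/12) + 15.30·e^(−0.0166·6/12) = 29.1742
Current forward F = (S − I)·e^(rT) = (616.68 − 29.1742)·e^(0.0166·9/12) = 587.5058 × 1.012528 = 594.8661
Value (long) = (F − K)·e^(−rT) = (594.8661 − 649.86) × 0.987627 = -54.3135
Value = -S$54.31

-S$54.31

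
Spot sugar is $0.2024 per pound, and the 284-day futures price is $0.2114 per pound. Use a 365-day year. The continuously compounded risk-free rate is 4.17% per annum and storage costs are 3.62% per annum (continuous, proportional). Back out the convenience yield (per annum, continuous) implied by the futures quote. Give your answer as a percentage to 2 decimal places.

2.20%

F = S·e^((r+u−y)T) ⇒ (r+u−y) = ln(F/S)/T
ln(0.2114/0.2024) = 0.043506; /T ⇒ 0.055914
y = r + u − ln(F/S)/T = 0.0417 + 0.0362 − 0.055914 = 0.021986
y = 2.20%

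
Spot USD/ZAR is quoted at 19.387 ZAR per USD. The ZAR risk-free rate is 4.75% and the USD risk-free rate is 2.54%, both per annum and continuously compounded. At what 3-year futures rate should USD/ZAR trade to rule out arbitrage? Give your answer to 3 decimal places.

20.716

F = S·e^((r_ZAR − r_USD)T) = 19.387 · e^((0.0475 − 0.0254) × 3)
= 19.387 · e^0.066300 = 19.387 × 1.068547
F = 20.716 ZAR per USD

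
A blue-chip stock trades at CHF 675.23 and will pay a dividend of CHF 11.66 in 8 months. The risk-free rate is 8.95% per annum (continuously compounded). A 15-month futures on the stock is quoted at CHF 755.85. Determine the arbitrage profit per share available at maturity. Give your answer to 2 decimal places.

CHF 12.98 per share

PV(dividends) I = 11.66·e^(−0.0895·8/12) = 10.9846
Fair futures F* = (S − I)·e^(rT) = (675.23 − 10.9846)·e^0.111875 = 664.2454 × 1.118373 = 742.8741
Market CHF 755.85 > fair 742.8741: forward overpriced → cash-and-carry (borrow at r, buy the stock and collect the dividends, short the forward).
Profit at T = |F_mkt − F*| = |755.85 − 742.8741| = CHF 12.98 per share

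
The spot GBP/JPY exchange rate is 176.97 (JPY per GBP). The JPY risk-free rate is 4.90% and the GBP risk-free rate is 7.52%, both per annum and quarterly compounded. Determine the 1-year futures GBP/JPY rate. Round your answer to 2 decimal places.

172.46

By covered interest parity, F = S · (1+r_JPY/4)^(4T) / (1+r_GBP/4)^(4T)
= 176.97 × 1.049908 / 1.077347 = 176.97 × 0.974531
F = 172.46 JPY per GBP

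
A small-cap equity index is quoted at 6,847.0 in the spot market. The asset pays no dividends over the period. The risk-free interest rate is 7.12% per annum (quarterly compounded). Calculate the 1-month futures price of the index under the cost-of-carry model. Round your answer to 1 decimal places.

6,887.4

F = S · (1+r/4)^(4T)
= 6847.0 × 1.005898
F = 6,887.4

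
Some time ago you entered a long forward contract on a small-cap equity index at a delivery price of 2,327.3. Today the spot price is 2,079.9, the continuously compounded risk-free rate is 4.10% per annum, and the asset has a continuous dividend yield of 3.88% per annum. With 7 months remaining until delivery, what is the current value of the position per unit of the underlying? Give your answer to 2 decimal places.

Current fair forward for the remaining 7 months: F = S·e^((r − q)·T), (r − q) = 0.0410 − 0.0388 = 0.0022
F = 2079.9 · e^(0.0022 × 7/12) = 2079.9 × 1.00128416 = 2082.5709
Value of long forward = (F − K)·e^(−rT) = (2082.5709 − 2327.3) · e^(−0.0410·7/12)
= -244.7291 × 0.97636707 = -238.95

-238.95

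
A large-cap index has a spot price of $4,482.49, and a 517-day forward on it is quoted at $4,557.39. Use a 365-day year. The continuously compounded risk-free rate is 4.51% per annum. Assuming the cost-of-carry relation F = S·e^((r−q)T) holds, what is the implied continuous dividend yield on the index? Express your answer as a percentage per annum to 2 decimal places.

From F = S·e^((r−q)T): (r − q) = ln(F/S)/T
ln(4557.39/4482.49) = ln(1.016709) = 0.016571
(r − q) = 0.016571 / (517/365) = 0.011699
q = r − ln(F/S)/T = 0.0451 − 0.011699 = 0.033401
q = 3.34%

3.34%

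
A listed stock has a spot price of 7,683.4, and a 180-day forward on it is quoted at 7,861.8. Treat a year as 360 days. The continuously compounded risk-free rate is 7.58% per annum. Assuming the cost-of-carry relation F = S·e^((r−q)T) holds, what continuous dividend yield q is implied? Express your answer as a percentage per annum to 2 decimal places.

2.99%

From F = S·e^((r−q)T): (r − q) = ln(F/S)/T
ln(7861.8/7683.4) = ln(1.023219) = 0.022954
(r − q) = 0.022954 / (180/360) = 0.045908
q = r − ln(F/S)/T = 0.0758 − 0.045908 = 0.029892
q = 2.99%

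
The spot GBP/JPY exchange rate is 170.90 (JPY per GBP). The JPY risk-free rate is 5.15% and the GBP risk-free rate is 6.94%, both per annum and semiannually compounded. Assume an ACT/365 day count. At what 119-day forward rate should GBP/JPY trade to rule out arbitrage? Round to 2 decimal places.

169.93

By covered interest parity, F = S · (1+r_JPY/2)^(2T) / (1+r_GBP/2)^(2T)
= 170.90 × 1.016716 / 1.022492 = 170.90 × 0.994351
F = 169.93 JPY per GBP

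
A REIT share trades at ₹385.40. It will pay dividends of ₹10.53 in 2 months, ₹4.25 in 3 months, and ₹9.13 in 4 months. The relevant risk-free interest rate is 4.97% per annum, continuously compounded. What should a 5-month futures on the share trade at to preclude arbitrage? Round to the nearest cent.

PV(dividends) I = 10.53·e^(−0.0497·2/12) + 4.25·e^(−0.0497·3/12) + 9.13·e^(−0.0497·4/12)
I = 10.4431 + 4.1975 + 8.9800 = 23.6206
F = (S − I)·e^(rT) = (385.40 − 23.6206) · e^(0.0497·5/12)
= 361.7794 · e^0.020708 = 361.7794 × 1.020924 = ₹369.35

₹369.35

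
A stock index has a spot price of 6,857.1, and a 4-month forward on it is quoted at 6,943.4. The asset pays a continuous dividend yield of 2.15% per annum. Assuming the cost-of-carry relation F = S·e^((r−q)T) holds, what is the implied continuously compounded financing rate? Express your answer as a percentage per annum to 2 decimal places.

From F = S·e^((r−q)T): (r − q) = ln(F/S)/T
ln(6943.4/6857.1) = ln(1.012585) = 0.012506
(r − q) = 0.012506 / (4/12) = 0.037518
r = ln(F/S)/T + q = 0.037518 + 0.0215 = 0.059018
r = 5.90%

5.90%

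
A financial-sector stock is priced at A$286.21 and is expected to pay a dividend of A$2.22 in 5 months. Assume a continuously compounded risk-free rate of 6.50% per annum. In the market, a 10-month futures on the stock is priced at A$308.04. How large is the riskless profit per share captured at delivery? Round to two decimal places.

PV(dividends) I = 2.22·e^(−0.0650·5/12) = 2.1607
Fair futures F* = (S − I)·e^(rT) = (286.21 − 2.1607)·e^0.054167 = 284.0493 × 1.055661 = 299.8598
Market A$308.04 > fair 299.8598: forward overpriced → cash-and-carry (borrow at r, buy the stock and collect the dividends, short the forward).
Profit at T = |F_mkt − F*| = |308.04 − 299.8598| = A$8.18 per share

A$8.18 per share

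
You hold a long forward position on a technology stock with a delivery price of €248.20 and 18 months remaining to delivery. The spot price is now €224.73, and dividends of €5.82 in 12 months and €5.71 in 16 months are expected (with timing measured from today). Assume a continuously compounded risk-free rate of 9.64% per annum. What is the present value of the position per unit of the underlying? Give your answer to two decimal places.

PV(remaining dividends) I = 5.82·e^(−0.0964·12/12) + 5.71·e^(−0.0964·16/12) = 10.3064
Current forward F = (S − I)·e^(rT) = (224.73 − 10.3064)·e^(0.0964·18/12) = 214.4236 × 1.155577 = 247.7830
Value (long) = (F − K)·e^(−rT) = (247.7830 − 248.20) × 0.865368 = -0.3609
Value = -€0.36

-€0.36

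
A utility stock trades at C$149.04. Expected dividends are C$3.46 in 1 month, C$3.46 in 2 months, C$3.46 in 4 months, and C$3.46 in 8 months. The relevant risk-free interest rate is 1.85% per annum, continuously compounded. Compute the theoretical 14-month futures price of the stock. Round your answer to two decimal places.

PV(dividends) I = 3.46·e^(−0.0185·1/12) + 3.46·e^(−0.0185·2/12) + 3.46·e^(−0.0185·4/12) + 3.46·e^(−0.0185·8/12)
I = 3.4547 + 3.4493 + 3.4387 + 3.4176 = 13.7603
F = (S − I)·e^(rT) = (149.04 − 13.7603) · e^(0.0185·14/12)
= 135.2797 · e^0.021583 = 135.2797 × 1.021818 = C$138.23

C$138.23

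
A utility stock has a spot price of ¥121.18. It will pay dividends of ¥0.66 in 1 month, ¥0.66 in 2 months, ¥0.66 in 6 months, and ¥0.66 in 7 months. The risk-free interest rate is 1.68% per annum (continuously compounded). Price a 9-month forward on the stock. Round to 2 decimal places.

PV(dividends) I = 0.66·e^(−0.0168·1/12) + 0.66·e^(−0.0168·2/12) + 0.66·e^(−0.0168·6/12) + 0.66·e^(−0.0168·7/12)
I = 0.6591 + 0.6582 + 0.6545 + 0.6536 = 2.6254
F = (S − I)·e^(rT) = (121.18 − 2.6254) · e^(0.0168·9/12)
= 118.5546 · e^0.012600 = 118.5546 × 1.012680 = ¥120.06

¥120.06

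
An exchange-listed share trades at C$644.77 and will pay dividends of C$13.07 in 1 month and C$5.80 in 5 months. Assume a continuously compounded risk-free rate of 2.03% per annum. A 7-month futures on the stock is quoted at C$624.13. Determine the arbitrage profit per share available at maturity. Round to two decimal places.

PV(dividends) I = 13.07·e^(−0.0203·1/12) + 5.80·e^(−0.0203·5/12) = 18.7991
Fair futures F* = (S − I)·e^(rT) = (644.77 − 18.7991)·e^0.011842 = 625.9709 × 1.011912 = 633.4275
Market C$624.13 < fair 633.4275: forward underpriced → reverse cash-and-carry (short the stock, invest proceeds at r, pay the dividends, go long the forward).
Profit at T = |F_mkt − F*| = |624.13 − 633.4275| = C$9.30 per share

C$9.30 per share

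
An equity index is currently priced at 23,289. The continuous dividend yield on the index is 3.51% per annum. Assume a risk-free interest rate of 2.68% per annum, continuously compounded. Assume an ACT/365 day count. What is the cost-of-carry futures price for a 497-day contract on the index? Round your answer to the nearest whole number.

23,027

F = S·e^((r − q)T) = 23289 · e^((0.0268 − 0.0351) × 497/365)
= 23289 · e^-0.011302 = 23289 × 0.988762
F = 23,027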